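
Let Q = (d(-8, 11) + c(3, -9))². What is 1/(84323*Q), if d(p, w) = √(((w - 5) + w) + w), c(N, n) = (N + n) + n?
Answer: 253/3272491307 + 60*√7/3272491307 ≈ 1.2582e-7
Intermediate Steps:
c(N, n) = N + 2*n
d(p, w) = √(-5 + 3*w) (d(p, w) = √(((-5 + w) + w) + w) = √((-5 + 2*w) + w) = √(-5 + 3*w))
Q = (-15 + 2*√7)² (Q = (√(-5 + 3*11) + (3 + 2*(-9)))² = (√(-5 + 33) + (3 - 18))² = (√28 - 15)² = (2*√7 - 15)² = (-15 + 2*√7)² ≈ 94.255)
1/(84323*Q) = 1/(84323*(253 - 60*√7))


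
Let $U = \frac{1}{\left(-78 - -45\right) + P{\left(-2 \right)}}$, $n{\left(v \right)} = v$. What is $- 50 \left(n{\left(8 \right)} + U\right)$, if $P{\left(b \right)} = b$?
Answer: $- \frac{2790}{7} \approx -398.57$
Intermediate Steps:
$U = - \frac{1}{35}$ ($U = \frac{1}{\left(-78 - -45\right) - 2} = \frac{1}{\left(-78 + 45\right) - 2} = \frac{1}{-33 - 2} = \frac{1}{-35} = - \frac{1}{35} \approx -0.028571$)
$- 50 \left(n{\left(8 \right)} + U\right) = - 50 \left(8 - \frac{1}{35}\right) = \left(-50\right) \frac{279}{35} = - \frac{2790}{7}$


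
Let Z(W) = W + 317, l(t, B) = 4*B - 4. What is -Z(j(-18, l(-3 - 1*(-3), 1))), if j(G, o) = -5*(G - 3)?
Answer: -422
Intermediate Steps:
l(t, B) = -4 + 4*B
j(G, o) = 15 - 5*G (j(G, o) = -5*(-3 + G) = 15 - 5*G)
Z(W) = 317 + W
-Z(j(-18, l(-3 - 1*(-3), 1))) = -(317 + (15 - 5*(-18))) = -(317 + (15 + 90)) = -(317 + 105) = -1*422 = -422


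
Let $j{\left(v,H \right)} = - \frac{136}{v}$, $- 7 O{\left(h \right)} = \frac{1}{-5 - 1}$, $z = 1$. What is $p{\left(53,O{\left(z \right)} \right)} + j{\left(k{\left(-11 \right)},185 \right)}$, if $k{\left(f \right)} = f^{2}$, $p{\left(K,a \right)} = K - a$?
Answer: $\frac{263513}{5082} \approx 51.852$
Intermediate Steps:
$O{\left(h \right)} = \frac{1}{42}$ ($O{\left(h \right)} = - \frac{1}{7 \left(-5 - 1\right)} = - \frac{1}{7 \left(-6\right)} = \left(- \frac{1}{7}\right) \left(- \frac{1}{6}\right) = \frac{1}{42}$)
$p{\left(53,O{\left(z \right)} \right)} + j{\left(k{\left(-11 \right)},185 \right)} = \left(53 - \frac{1}{42}\right) - \frac{136}{\left(-11\right)^{2}} = \left(53 - \frac{1}{42}\right) - \frac{136}{121} = \frac{2225}{42} - \frac{136}{121} = \frac{263513}{5082}$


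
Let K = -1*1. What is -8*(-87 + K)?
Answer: 704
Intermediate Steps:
K = -1
-8*(-87 + K) = -8*(-87 - 1) = -8*(-88) = 704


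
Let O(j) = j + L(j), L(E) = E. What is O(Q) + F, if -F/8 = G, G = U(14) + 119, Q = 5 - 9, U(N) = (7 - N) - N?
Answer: -792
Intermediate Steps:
U(N) = 7 - 2*N
Q = -4
G = 98 (G = (7 - 2*14) + 119 = (7 - 28) + 119 = -21 + 119 = 98)
O(j) = 2*j (O(j) = j + j = 2*j)
F = -784 (F = -8*98 = -784)
O(Q) + F = 2*(-4) - 784 = -8 - 784 = -792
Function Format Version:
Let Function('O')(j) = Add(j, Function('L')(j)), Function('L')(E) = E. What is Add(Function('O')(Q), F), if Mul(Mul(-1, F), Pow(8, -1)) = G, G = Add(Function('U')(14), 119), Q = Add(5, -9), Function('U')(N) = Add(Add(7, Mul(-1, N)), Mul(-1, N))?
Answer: -792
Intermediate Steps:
Function('U')(N) = Add(7, Mul(-2, N))
Q = -4
G = 98 (G = Add(Add(7, Mul(-2, 14)), 119) = Add(Add(7, -28), 119) = Add(-21, 119) = 98)
Function('O')(j) = Mul(2, j) (Function('O')(j) = Add(j, j) = Mul(2, j))
F = -784 (F = Mul(-8, 98) = -784)
Add(Function('O')(Q), F) = Add(Mul(2, -4), -784) = Add(-8, -784) = -792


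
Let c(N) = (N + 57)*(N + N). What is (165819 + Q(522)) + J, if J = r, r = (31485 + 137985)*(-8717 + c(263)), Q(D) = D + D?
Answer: 27048087273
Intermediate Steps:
Q(D) = 2*D
c(N) = 2*N*(57 + N) (c(N) = (57 + N)*(2*N) = 2*N*(57 + N))
r = 27047920410 (r = (31485 + 137985)*(-8717 + 2*263*(57 + 263)) = 169470*(-8717 + 2*263*320) = 169470*(-8717 + 168320) = 169470*159603 = 27047920410)
J = 27047920410
(165819 + Q(522)) + J = (165819 + 2*522) + 27047920410 = (165819 + 1044) + 27047920410 = 166863 + 27047920410 = 27048087273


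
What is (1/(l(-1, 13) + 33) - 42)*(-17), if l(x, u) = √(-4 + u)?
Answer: 25687/36 ≈ 713.53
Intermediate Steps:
(1/(l(-1, 13) + 33) - 42)*(-17) = (1/(√(-4 + 13) + 33) - 42)*(-17) = (1/(√9 + 33) - 42)*(-17) = (1/(3 + 33) - 42)*(-17) = (1/36 - 42)*(-17) = -1511/36*(-17) = 25687/36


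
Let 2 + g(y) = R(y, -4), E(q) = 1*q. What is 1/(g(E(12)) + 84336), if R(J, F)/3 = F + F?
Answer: 1/84310 ≈ 1.1861e-5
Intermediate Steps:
E(q) = q
R(J, F) = 6*F (R(J, F) = 3*(F + F) = 3*(2*F) = 6*F)
g(y) = -26 (g(y) = -2 + 6*(-4) = -2 - 24 = -26)
1/(g(E(12)) + 84336) = 1/(-26 + 84336) = 1/84310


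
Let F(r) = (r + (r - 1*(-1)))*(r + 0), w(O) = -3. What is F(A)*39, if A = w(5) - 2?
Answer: 1755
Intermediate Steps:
A = -5 (A = -3 - 2 = -5)
F(r) = r*(1 + 2*r) (F(r) = (r + (r + 1))*r = (r + (1 + r))*r = (1 + 2*r)*r = r*(1 + 2*r))
F(A)*39 = -5*(1 + 2*(-5))*39 = -5*(1 - 10)*39 = -5*(-9)*39 = 45*39 = 1755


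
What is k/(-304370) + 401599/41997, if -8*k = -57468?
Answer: 243866004361/25565253780 ≈ 9.5390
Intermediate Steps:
k = 14367/2 (k = -1/8*(-57468) = 14367/2 ≈ 7183.5)
k/(-304370) + 401599/41997 = (14367/2)/(-304370) + 401599/41997 = (14367/2)*(-1/304370) + 401599*(1/41997) = -14367/608740 + 401599/41997 = 243866004361/25565253780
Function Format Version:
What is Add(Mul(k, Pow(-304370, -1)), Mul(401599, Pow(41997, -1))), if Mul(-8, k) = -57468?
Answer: Rational(243866004361, 25565253780) ≈ 9.5390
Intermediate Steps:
k = Rational(14367, 2) (k = Mul(Rational(-1, 8), -57468) = Rational(14367, 2) ≈ 7183.5)
Add(Mul(k, Pow(-304370, -1)), Mul(401599, Pow(41997, -1))) = Add(Mul(Rational(14367, 2), Pow(-304370, -1)), Mul(401599, Pow(41997, -1))) = Add(Mul(Rational(14367, 2), Rational(-1, 304370)), Mul(401599, Rational(1, 41997))) = Add(Rational(-14367, 608740), Rational(401599, 41997)) = Rational(243866004361, 25565253780)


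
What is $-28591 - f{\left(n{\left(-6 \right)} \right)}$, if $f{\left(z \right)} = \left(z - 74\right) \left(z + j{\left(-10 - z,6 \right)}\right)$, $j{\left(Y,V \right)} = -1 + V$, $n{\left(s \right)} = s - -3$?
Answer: $-28437$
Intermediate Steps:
$n{\left(s \right)} = 3 + s$ ($n{\left(s \right)} = s + 3 = 3 + s$)
$f{\left(z \right)} = \left(-74 + z\right) \left(5 + z\right)$ ($f{\left(z \right)} = \left(z - 74\right) \left(z + \left(-1 + 6\right)\right) = \left(-74 + z\right) \left(z + 5\right) = \left(-74 + z\right) \left(5 + z\right)$)
$-28591 - f{\left(n{\left(-6 \right)} \right)} = -28591 - \left(-370 + \left(3 - 6\right)^{2} - 69 \left(3 - 6\right)\right) = -28591 - \left(-370 + \left(-3\right)^{2} - -207\right) = -28591 - \left(-370 + 9 + 207\right) = -28591 - -154 = -28591 + 154 = -28437$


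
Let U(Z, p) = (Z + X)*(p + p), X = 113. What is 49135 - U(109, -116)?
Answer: 100639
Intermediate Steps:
U(Z, p) = 2*p*(113 + Z) (U(Z, p) = (Z + 113)*(p + p) = (113 + Z)*(2*p) = 2*p*(113 + Z))
49135 - U(109, -116) = 49135 - 2*(-116)*(113 + 109) = 49135 - 2*(-116)*222 = 49135 - 1*(-51504) = 49135 + 51504 = 100639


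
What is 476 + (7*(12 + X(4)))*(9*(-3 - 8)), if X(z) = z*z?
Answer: -18928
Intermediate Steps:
X(z) = z**2
476 + (7*(12 + X(4)))*(9*(-3 - 8)) = 476 + (7*(12 + 4**2))*(9*(-3 - 8)) = 476 + (7*(12 + 16))*(9*(-11)) = 476 + (7*28)*(-99) = 476 + 196*(-99) = 476 - 19404 = -18928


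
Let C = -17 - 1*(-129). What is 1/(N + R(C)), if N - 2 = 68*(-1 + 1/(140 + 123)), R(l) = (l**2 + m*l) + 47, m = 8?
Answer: 263/3529791 ≈ 7.4509e-5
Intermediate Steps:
C = 112 (C = -17 + 129 = 112)
R(l) = 47 + l**2 + 8*l (R(l) = (l**2 + 8*l) + 47 = 47 + l**2 + 8*l)
N = -17290/263 (N = 2 + 68*(-1 + 1/(140 + 123)) = 2 + 68*(-1 + 1/263) = 2 + 68*(-262/263) = 2 - 17816/263 = -17290/263 ≈ -65.741)
1/(N + R(C)) = 1/(-17290/263 + (47 + 112**2 + 8*112)) = 1/(-17290/263 + (47 + 12544 + 896)) = 1/(-17290/263 + 13487) = 1/(3529791/263) = 263/3529791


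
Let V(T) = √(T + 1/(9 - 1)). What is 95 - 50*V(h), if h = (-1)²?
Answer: 95 - 75*√2/2 ≈ 41.967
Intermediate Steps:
h = 1
V(T) = √(⅛ + T) (V(T) = √(T + 1/8) = √(T + ⅛) = √(⅛ + T))
95 - 50*V(h) = 95 - 25*√(2 + 16*1)/2 = 95 - 25*√(2 + 16)/2 = 95 - 25*√18/2 = 95 - 25*3*√2/2 = 95 - 75*√2/2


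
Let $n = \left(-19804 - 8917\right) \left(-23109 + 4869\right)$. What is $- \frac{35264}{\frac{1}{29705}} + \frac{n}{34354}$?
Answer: $- \frac{17992939634720}{17177} \approx -1.0475 \cdot 10^{9}$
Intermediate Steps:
$n = 523871040$ ($n = \left(-28721\right) \left(-18240\right) = 523871040$)
$- \frac{35264}{\frac{1}{29705}} + \frac{n}{34354} = - \frac{35264}{\frac{1}{29705}} + \frac{523871040}{34354} = - 35264 \frac{1}{\frac{1}{29705}} + 523871040 \cdot \frac{1}{34354} = \left(-35264\right) 29705 + \frac{261935520}{17177} = -1047517120 + \frac{261935520}{17177} = - \frac{17992939634720}{17177}$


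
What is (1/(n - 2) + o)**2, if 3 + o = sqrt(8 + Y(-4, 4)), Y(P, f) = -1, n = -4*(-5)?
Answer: 5077/324 - 53*sqrt(7)/9 ≈ 0.089218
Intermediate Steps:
n = 20
o = -3 + sqrt(7) (o = -3 + sqrt(8 - 1) = -3 + sqrt(7) ≈ -0.35425)
(1/(n - 2) + o)**2 = (1/(20 - 2) + (-3 + sqrt(7)))**2 = (1/18 + (-3 + sqrt(7)))**2 = (-53/18 + sqrt(7))**2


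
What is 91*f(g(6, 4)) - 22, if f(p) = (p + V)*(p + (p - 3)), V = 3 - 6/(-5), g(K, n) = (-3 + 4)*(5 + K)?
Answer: 131294/5 ≈ 26259.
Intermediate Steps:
g(K, n) = 5 + K (g(K, n) = 1*(5 + K) = 5 + K)
V = 21/5 (V = 3 - 6*(-⅕) = 3 + 6/5 = 21/5 ≈ 4.2000)
f(p) = (-3 + 2*p)*(21/5 + p) (f(p) = (p + 21/5)*(p + (p - 3)) = (21/5 + p)*(p + (-3 + p)) = (21/5 + p)*(-3 + 2*p) = (-3 + 2*p)*(21/5 + p))
91*f(g(6, 4)) - 22 = 91*(-63/5 + 2*(5 + 6)² + 27*(5 + 6)/5) - 22 = 91*(-63/5 + 2*11² + (27/5)*11) - 22 = 91*(-63/5 + 2*121 + 297/5) - 22 = 91*(-63/5 + 242 + 297/5) - 22 = 91*(1444/5) - 22 = 131404/5 - 22 = 131294/5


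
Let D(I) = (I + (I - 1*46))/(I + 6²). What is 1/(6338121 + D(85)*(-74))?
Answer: 121/766903465 ≈ 1.5778e-7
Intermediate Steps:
D(I) = (-46 + 2*I)/(36 + I) (D(I) = (I + (I - 46))/(I + 36) = (I + (-46 + I))/(36 + I) = (-46 + 2*I)/(36 + I))
1/(6338121 + D(85)*(-74)) = 1/(6338121 + (2*(-23 + 85)/(36 + 85))*(-74)) = 1/(6338121 + (2*62/121)*(-74)) = 1/(6338121 + (2*(1/121)*62)*(-74)) = 1/(6338121 + (124/121)*(-74)) = 1/(6338121 - 9176/121) = 1/(766903465/121) = 121/766903465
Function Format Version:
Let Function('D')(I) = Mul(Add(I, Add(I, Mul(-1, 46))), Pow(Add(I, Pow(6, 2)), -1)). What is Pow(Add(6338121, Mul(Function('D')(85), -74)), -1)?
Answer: Rational(121, 766903465) ≈ 1.5778e-7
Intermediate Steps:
Function('D')(I) = Mul(Pow(Add(36, I), -1), Add(-46, Mul(2, I))) (Function('D')(I) = Mul(Add(I, Add(I, -46)), Pow(Add(I, 36), -1)) = Mul(Add(I, Add(-46, I)), Pow(Add(36, I), -1)) = Mul(Add(-46, Mul(2, I)), Pow(Add(36, I), -1)) = Mul(Pow(Add(36, I), -1), Add(-46, Mul(2, I))))
Pow(Add(6338121, Mul(Function('D')(85), -74)), -1) = Pow(Add(6338121, Mul(Mul(2, Pow(Add(36, 85), -1), Add(-23, 85)), -74)), -1) = Pow(Add(6338121, Mul(Mul(2, Pow(121, -1), 62), -74)), -1) = Pow(Add(6338121, Mul(Mul(2, Rational(1, 121), 62), -74)), -1) = Pow(Add(6338121, Mul(Rational(124, 121), -74)), -1) = Pow(Add(6338121, Rational(-9176, 121)), -1) = Pow(Rational(766903465, 121), -1) = Rational(121, 766903465)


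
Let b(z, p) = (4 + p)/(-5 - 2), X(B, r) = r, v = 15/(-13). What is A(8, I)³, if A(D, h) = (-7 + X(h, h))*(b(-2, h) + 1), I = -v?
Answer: -6068404224/1655595487 ≈ -3.6654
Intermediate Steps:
v = -15/13 (v = 15*(-1/13) = -15/13 ≈ -1.1538)
b(z, p) = -4/7 - p/7 (b(z, p) = (4 + p)/(-7) = (4 + p)*(-⅐) = -4/7 - p/7)
I = 15/13 (I = -1*(-15/13) = 15/13 ≈ 1.1538)
A(D, h) = (-7 + h)*(3/7 - h/7) (A(D, h) = (-7 + h)*((-4/7 - h/7) + 1) = (-7 + h)*(3/7 - h/7))
A(8, I)³ = (-3 - (15/13)²/7 + (10/7)*(15/13))³ = (-3 - ⅐*225/169 + 150/91)³ = (-3 - 225/1183 + 150/91)³ = (-1824/1183)³ = -6068404224/1655595487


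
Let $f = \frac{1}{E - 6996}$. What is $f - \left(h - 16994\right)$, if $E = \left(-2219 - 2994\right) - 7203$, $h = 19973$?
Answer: $- \frac{57828349}{19412} \approx -2979.0$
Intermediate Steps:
$E = -12416$ ($E = -5213 - 7203 = -12416$)
$f = - \frac{1}{19412}$ ($f = \frac{1}{-12416 - 6996} = \frac{1}{-19412} = - \frac{1}{19412} \approx -5.1515 \cdot 10^{-5}$)
$f - \left(h - 16994\right) = - \frac{1}{19412} - \left(19973 - 16994\right) = - \frac{1}{19412} - 2979 = - \frac{57828349}{19412}$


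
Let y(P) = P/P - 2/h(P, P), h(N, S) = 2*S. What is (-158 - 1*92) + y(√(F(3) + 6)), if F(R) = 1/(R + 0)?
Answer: -249 - √57/19 ≈ -249.40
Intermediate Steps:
F(R) = 1/R
y(P) = 1 - 1/P (y(P) = P/P - 2*1/(2*P) = 1 - 1/P)
(-158 - 1*92) + y(√(F(3) + 6)) = (-158 - 1*92) + (-1 + √(1/3 + 6))/(√(1/3 + 6)) = (-158 - 92) + (-1 + √(⅓ + 6))/(√(⅓ + 6)) = -250 + (-1 + √(19/3))/(√(19/3)) = -250 + (-1 + √57/3)/((√57/3)) = -250 + (√57/19)*(-1 + √57/3) = -250 + √57*(-1 + √57/3)/19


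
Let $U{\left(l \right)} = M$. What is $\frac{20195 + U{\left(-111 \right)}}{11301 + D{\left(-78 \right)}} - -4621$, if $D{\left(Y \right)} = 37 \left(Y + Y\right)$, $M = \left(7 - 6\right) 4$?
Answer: $\frac{8523236}{1843} \approx 4624.7$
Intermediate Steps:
$M = 4$ ($M = 1 \cdot 4 = 4$)
$D{\left(Y \right)} = 74 Y$ ($D{\left(Y \right)} = 37 \cdot 2 Y = 74 Y$)
$U{\left(l \right)} = 4$
$\frac{20195 + U{\left(-111 \right)}}{11301 + D{\left(-78 \right)}} - -4621 = \frac{20195 + 4}{11301 + 74 \left(-78\right)} - -4621 = \frac{20199}{11301 - 5772} + 4621 = \frac{20199}{5529} + 4621 = 20199 \cdot \frac{1}{5529} + 4621 = \frac{6733}{1843} + 4621 = \frac{8523236}{1843}$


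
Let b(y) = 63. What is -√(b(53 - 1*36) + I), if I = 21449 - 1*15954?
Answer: -√5558 ≈ -74.552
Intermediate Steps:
I = 5495 (I = 21449 - 15954 = 5495)
-√(b(53 - 1*36) + I) = -√(63 + 5495) = -√5558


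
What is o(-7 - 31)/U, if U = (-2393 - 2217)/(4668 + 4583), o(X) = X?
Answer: 175769/2305 ≈ 76.255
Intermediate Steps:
U = -4610/9251 ≈ -0.49832
o(-7 - 31)/U = (-7 - 31)/(-4610/9251) = -38*(-9251/4610) = 175769/2305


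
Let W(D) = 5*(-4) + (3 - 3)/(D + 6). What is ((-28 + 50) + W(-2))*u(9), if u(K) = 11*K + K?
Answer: 216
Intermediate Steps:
u(K) = 12*K
W(D) = -20 (W(D) = -20 + 0/(6 + D) = -20 + 0 = -20)
((-28 + 50) + W(-2))*u(9) = ((-28 + 50) - 20)*(12*9) = (22 - 20)*108 = 2*108 = 216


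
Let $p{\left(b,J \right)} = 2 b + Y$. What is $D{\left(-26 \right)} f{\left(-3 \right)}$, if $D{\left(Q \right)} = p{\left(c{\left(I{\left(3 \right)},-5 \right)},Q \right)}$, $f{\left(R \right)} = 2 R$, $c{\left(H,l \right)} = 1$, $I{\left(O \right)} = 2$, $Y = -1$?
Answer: $-6$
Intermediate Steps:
$p{\left(b,J \right)} = -1 + 2 b$ ($p{\left(b,J \right)} = 2 b - 1 = -1 + 2 b$)
$D{\left(Q \right)} = 1$ ($D{\left(Q \right)} = -1 + 2 \cdot 1 = -1 + 2 = 1$)
$D{\left(-26 \right)} f{\left(-3 \right)} = 1 \cdot 2 \left(-3\right) = 1 \left(-6\right) = -6$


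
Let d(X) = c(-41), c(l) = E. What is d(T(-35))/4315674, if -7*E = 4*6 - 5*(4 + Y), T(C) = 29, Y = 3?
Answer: 1/2746338 ≈ 3.6412e-7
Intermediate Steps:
E = 11/7 (E = -(4*6 - 5*(4 + 3))/7 = -(24 - 5*7)/7 = -(24 - 35)/7 = -⅐*(-11) = 11/7 ≈ 1.5714)
c(l) = 11/7
d(X) = 11/7
d(T(-35))/4315674 = (11/7)/4315674 = (11/7)*(1/4315674) = 1/2746338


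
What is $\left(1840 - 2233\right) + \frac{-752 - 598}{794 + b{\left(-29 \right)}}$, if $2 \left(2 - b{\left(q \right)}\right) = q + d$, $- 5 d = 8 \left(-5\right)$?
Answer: $- \frac{636609}{1613} \approx -394.67$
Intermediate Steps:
$d = 8$ ($d = - \frac{8 \left(-5\right)}{5} = \left(- \frac{1}{5}\right) \left(-40\right) = 8$)
$b{\left(q \right)} = -2 - \frac{q}{2}$ ($b{\left(q \right)} = 2 - \frac{q + 8}{2} = 2 - \frac{8 + q}{2} = 2 - \left(4 + \frac{q}{2}\right) = -2 - \frac{q}{2}$)
$\left(1840 - 2233\right) + \frac{-752 - 598}{794 + b{\left(-29 \right)}} = \left(1840 - 2233\right) + \frac{-752 - 598}{794 - - \frac{25}{2}} = -393 - \frac{1350}{794 + \left(-2 + \frac{29}{2}\right)} = -393 - \frac{1350}{794 + \frac{25}{2}} = -393 - \frac{1350}{\frac{1613}{2}} = -393 - \frac{2700}{1613} = - \frac{636609}{1613}$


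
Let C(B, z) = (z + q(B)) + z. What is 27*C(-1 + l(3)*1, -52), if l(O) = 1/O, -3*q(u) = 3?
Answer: -2835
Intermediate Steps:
q(u) = -1 (q(u) = -1/3*3 = -1)
C(B, z) = -1 + 2*z (C(B, z) = (z - 1) + z = (-1 + z) + z = -1 + 2*z)
27*C(-1 + l(3)*1, -52) = 27*(-1 + 2*(-52)) = 27*(-1 - 104) = 27*(-105) = -2835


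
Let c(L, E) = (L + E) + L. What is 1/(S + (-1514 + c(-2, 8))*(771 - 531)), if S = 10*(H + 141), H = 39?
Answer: -1/360600 ≈ -2.7732e-6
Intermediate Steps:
c(L, E) = E + 2*L (c(L, E) = (E + L) + L = E + 2*L)
S = 1800 (S = 10*(39 + 141) = 10*180 = 1800)
1/(S + (-1514 + c(-2, 8))*(771 - 531)) = 1/(1800 + (-1514 + (8 + 2*(-2)))*(771 - 531)) = 1/(1800 + (-1514 + (8 - 4))*240) = 1/(1800 + (-1514 + 4)*240) = 1/(1800 - 1510*240) = 1/(1800 - 362400) = 1/(-360600) = -1/360600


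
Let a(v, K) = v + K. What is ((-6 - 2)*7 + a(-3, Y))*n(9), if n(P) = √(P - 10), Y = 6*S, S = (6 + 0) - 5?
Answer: -53*I ≈ -53.0*I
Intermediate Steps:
S = 1 (S = 6 - 5 = 1)
Y = 6 (Y = 6*1 = 6)
n(P) = √(-10 + P)
a(v, K) = K + v
((-6 - 2)*7 + a(-3, Y))*n(9) = ((-6 - 2)*7 + (6 - 3))*√(-10 + 9) = (-8*7 + 3)*√(-1) = (-56 + 3)*I = -53*I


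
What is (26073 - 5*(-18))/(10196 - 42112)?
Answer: -26163/31916 ≈ -0.81975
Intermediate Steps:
(26073 - 5*(-18))/(10196 - 42112) = (26073 + 90)/(-31916) = 26163*(-1/31916) = -26163/31916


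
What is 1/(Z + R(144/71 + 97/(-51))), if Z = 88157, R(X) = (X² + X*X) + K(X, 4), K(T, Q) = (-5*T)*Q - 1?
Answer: 13111641/1155837145754 ≈ 1.1344e-5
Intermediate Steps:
K(T, Q) = -1 - 5*Q*T (K(T, Q) = -5*Q*T - 1 = -1 - 5*Q*T)
R(X) = -1 - 20*X + 2*X² (R(X) = (X² + X*X) + (-1 - 5*4*X) = (X² + X²) + (-1 - 20*X) = 2*X² + (-1 - 20*X) = -1 - 20*X + 2*X²)
1/(Z + R(144/71 + 97/(-51))) = 1/(88157 + (-1 - 20*(144/71 + 97/(-51)) + 2*(144/71 + 97/(-51))²)) = 1/(88157 + (-1 - 20*(144*(1/71) + 97*(-1/51)) + 2*(144*(1/71) + 97*(-1/51))²)) = 1/(88157 + (-1 - 20*(144/71 - 97/51) + 2*(144/71 - 97/51)²)) = 1/(88157 + (-1 - 20*457/3621 + 2*(457/3621)²)) = 1/(88157 + (-1 - 9140/3621 + 2*(208849/13111641))) = 1/(88157 + (-1 - 9140/3621 + 417698/13111641)) = 1/(88157 - 45789883/13111641) = 1/(1155837145754/13111641) = 13111641/1155837145754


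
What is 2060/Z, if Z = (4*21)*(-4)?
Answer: -515/84 ≈ -6.1310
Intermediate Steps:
Z = -336 (Z = 84*(-4) = -336)
2060/Z = 2060/(-336) = 2060*(-1/336) = -515/84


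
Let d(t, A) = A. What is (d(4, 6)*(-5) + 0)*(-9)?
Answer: 270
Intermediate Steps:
(d(4, 6)*(-5) + 0)*(-9) = (6*(-5) + 0)*(-9) = (-30 + 0)*(-9) = -30*(-9) = 270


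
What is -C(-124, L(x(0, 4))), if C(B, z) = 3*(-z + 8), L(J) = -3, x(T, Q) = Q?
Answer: -33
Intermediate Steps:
C(B, z) = 24 - 3*z (C(B, z) = 3*(8 - z) = 24 - 3*z)
-C(-124, L(x(0, 4))) = -(24 - 3*(-3)) = -(24 + 9) = -1*33 = -33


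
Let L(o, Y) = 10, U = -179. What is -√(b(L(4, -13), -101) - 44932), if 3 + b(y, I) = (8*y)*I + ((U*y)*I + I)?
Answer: -3*√14186 ≈ -357.31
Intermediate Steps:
b(y, I) = -3 + I - 171*I*y (b(y, I) = -3 + ((8*y)*I + ((-179*y)*I + I)) = -3 + (8*I*y + (-179*I*y + I)) = -3 + (8*I*y + (I - 179*I*y)) = -3 + (I - 171*I*y) = -3 + I - 171*I*y)
-√(b(L(4, -13), -101) - 44932) = -√((-3 - 101 - 171*(-101)*10) - 44932) = -√((-3 - 101 + 172710) - 44932) = -√(172606 - 44932) = -√127674 = -3*√14186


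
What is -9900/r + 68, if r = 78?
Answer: -766/13 ≈ -58.923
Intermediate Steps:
-9900/r + 68 = -9900/78 + 68 = -66*25/13 + 68 = -1650/13 + 68 = -766/13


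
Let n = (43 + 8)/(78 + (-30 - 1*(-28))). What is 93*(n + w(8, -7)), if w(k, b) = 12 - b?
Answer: 139035/76 ≈ 1829.4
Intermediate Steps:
n = 51/76 (n = 51/(78 + (-30 + 28)) = 51/(78 - 2) = 51/76 ≈ 0.67105)
93*(n + w(8, -7)) = 93*(51/76 + (12 - 1*(-7))) = 93*(51/76 + (12 + 7)) = 93*(51/76 + 19) = 93*(1495/76) = 139035/76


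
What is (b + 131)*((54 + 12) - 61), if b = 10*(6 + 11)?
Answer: 1505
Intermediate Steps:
b = 170 (b = 10*17 = 170)
(b + 131)*((54 + 12) - 61) = (170 + 131)*((54 + 12) - 61) = 301*(66 - 61) = 301*5 = 1505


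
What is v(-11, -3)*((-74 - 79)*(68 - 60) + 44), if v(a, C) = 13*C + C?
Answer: 49560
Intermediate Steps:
v(a, C) = 14*C
v(-11, -3)*((-74 - 79)*(68 - 60) + 44) = (14*(-3))*((-74 - 79)*(68 - 60) + 44) = -42*(-153*8 + 44) = -42*(-1224 + 44) = -42*(-1180) = 49560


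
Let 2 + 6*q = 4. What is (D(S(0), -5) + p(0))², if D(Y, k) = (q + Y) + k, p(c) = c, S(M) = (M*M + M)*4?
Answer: 196/9 ≈ 21.778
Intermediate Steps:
q = ⅓ (q = -⅓ + (⅙)*4 = -⅓ + ⅔ = ⅓ ≈ 0.33333)
S(M) = 4*M + 4*M² (S(M) = (M² + M)*4 = (M + M²)*4 = 4*M + 4*M²)
D(Y, k) = ⅓ + Y + k (D(Y, k) = (⅓ + Y) + k = ⅓ + Y + k)
(D(S(0), -5) + p(0))² = ((⅓ + 4*0*(1 + 0) - 5) + 0)² = ((⅓ + 4*0*1 - 5) + 0)² = ((⅓ + 0 - 5) + 0)² = (-14/3 + 0)² = (-14/3)² = 196/9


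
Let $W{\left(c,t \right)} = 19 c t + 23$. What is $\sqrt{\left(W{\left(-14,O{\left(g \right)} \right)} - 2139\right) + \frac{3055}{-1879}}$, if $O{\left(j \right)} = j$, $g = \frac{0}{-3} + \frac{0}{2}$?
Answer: $\frac{i \sqrt{7476576701}}{1879} \approx 46.018 i$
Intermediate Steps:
$g = 0$ ($g = 0 \left(- \frac{1}{3}\right) + 0 \cdot \frac{1}{2} = 0 + 0 = 0$)
$W{\left(c,t \right)} = 23 + 19 c t$ ($W{\left(c,t \right)} = 19 c t + 23 = 23 + 19 c t$)
$\sqrt{\left(W{\left(-14,O{\left(g \right)} \right)} - 2139\right) + \frac{3055}{-1879}} = \sqrt{\left(\left(23 + 19 \left(-14\right) 0\right) - 2139\right) + \frac{3055}{-1879}} = \sqrt{\left(\left(23 + 0\right) - 2139\right) + 3055 \left(- \frac{1}{1879}\right)} = \sqrt{\left(23 - 2139\right) - \frac{3055}{1879}} = \sqrt{-2116 - \frac{3055}{1879}} = \sqrt{- \frac{3979019}{1879}} = \frac{i \sqrt{7476576701}}{1879}$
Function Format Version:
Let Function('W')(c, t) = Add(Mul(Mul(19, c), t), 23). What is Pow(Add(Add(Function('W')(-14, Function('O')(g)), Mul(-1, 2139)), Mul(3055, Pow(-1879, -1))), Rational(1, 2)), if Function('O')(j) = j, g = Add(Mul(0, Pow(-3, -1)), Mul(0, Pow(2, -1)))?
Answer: Mul(Rational(1, 1879), I, Pow(7476576701, Rational(1, 2))) ≈ Mul(46.018, I)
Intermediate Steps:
g = 0 (g = Add(Mul(0, Rational(-1, 3)), Mul(0, Rational(1, 2))) = Add(0, 0) = 0)
Function('W')(c, t) = Add(23, Mul(19, c, t)) (Function('W')(c, t) = Add(Mul(19, c, t), 23) = Add(23, Mul(19, c, t)))
Pow(Add(Add(Function('W')(-14, Function('O')(g)), Mul(-1, 2139)), Mul(3055, Pow(-1879, -1))), Rational(1, 2)) = Pow(Add(Add(Add(23, Mul(19, -14, 0)), Mul(-1, 2139)), Mul(3055, Pow(-1879, -1))), Rational(1, 2)) = Pow(Add(Add(Add(23, 0), -2139), Mul(3055, Rational(-1, 1879))), Rational(1, 2)) = Pow(Add(Add(23, -2139), Rational(-3055, 1879)), Rational(1, 2)) = Pow(Add(-2116, Rational(-3055, 1879)), Rational(1, 2)) = Pow(Rational(-3979019, 1879), Rational(1, 2)) = Mul(Rational(1, 1879), I, Pow(7476576701, Rational(1, 2)))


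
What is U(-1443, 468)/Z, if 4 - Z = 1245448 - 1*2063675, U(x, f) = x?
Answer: -1443/818231 ≈ -0.0017636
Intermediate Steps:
Z = 818231 (Z = 4 - (1245448 - 1*2063675) = 4 - (1245448 - 2063675) = 4 - 1*(-818227) = 4 + 818227 = 818231)
U(-1443, 468)/Z = -1443/818231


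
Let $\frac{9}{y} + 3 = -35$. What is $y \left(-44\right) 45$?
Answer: $\frac{8910}{19} \approx 468.95$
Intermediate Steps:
$y = - \frac{9}{38}$ ($y = \frac{9}{-3 - 35} = \frac{9}{-38} = 9 \left(- \frac{1}{38}\right) = - \frac{9}{38} \approx -0.23684$)
$y \left(-44\right) 45 = \left(- \frac{9}{38}\right) \left(-44\right) 45 = \frac{198}{19} \cdot 45 = \frac{8910}{19}$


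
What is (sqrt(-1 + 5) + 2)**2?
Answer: 16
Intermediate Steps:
(sqrt(-1 + 5) + 2)**2 = (sqrt(4) + 2)**2 = (2 + 2)**2 = 4**2 = 16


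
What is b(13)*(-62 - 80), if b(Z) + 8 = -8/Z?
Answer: 15904/13 ≈ 1223.4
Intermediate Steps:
b(Z) = -8 - 8/Z
b(13)*(-62 - 80) = (-8 - 8/13)*(-62 - 80) = (-8 - 8*1/13)*(-142) = (-8 - 8/13)*(-142) = -112/13*(-142) = 15904/13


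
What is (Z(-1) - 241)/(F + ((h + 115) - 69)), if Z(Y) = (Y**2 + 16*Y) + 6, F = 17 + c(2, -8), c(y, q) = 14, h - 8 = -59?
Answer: -125/13 ≈ -9.6154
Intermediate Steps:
h = -51 (h = 8 - 59 = -51)
F = 31 (F = 17 + 14 = 31)
Z(Y) = 6 + Y**2 + 16*Y
(Z(-1) - 241)/(F + ((h + 115) - 69)) = ((6 + (-1)**2 + 16*(-1)) - 241)/(31 + ((-51 + 115) - 69)) = ((6 + 1 - 16) - 241)/(31 + (64 - 69)) = (-9 - 241)/(31 - 5) = -250/26 = -250*1/26 = -125/13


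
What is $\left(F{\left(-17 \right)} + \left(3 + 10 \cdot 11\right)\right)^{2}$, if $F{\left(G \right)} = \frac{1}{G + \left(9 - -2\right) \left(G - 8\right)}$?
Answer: $\frac{1088670025}{85264} \approx 12768.0$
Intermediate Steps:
$F{\left(G \right)} = \frac{1}{-88 + 12 G}$ ($F{\left(G \right)} = \frac{1}{G + \left(9 + 2\right) \left(-8 + G\right)} = \frac{1}{G + 11 \left(-8 + G\right)} = \frac{1}{G + \left(-88 + 11 G\right)} = \frac{1}{-88 + 12 G}$)
$\left(F{\left(-17 \right)} + \left(3 + 10 \cdot 11\right)\right)^{2} = \left(\frac{1}{4 \left(-22 + 3 \left(-17\right)\right)} + \left(3 + 10 \cdot 11\right)\right)^{2} = \left(\frac{1}{4 \left(-22 - 51\right)} + \left(3 + 110\right)\right)^{2} = \left(\frac{1}{4 \left(-73\right)} + 113\right)^{2} = \left(\frac{1}{4} \left(- \frac{1}{73}\right) + 113\right)^{2} = \left(- \frac{1}{292} + 113\right)^{2} = \left(\frac{32995}{292}\right)^{2} = \frac{1088670025}{85264}$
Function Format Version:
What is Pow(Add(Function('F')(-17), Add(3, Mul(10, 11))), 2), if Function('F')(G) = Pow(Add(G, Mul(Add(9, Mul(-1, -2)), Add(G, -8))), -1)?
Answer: Rational(1088670025, 85264) ≈ 12768.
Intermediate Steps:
Function('F')(G) = Pow(Add(-88, Mul(12, G)), -1) (Function('F')(G) = Pow(Add(G, Mul(Add(9, 2), Add(-8, G))), -1) = Pow(Add(G, Mul(11, Add(-8, G))), -1) = Pow(Add(G, Add(-88, Mul(11, G))), -1) = Pow(Add(-88, Mul(12, G)), -1))
Pow(Add(Function('F')(-17), Add(3, Mul(10, 11))), 2) = Pow(Add(Mul(Rational(1, 4), Pow(Add(-22, Mul(3, -17)), -1)), Add(3, Mul(10, 11))), 2) = Pow(Add(Mul(Rational(1, 4), Pow(Add(-22, -51), -1)), Add(3, 110)), 2) = Pow(Add(Mul(Rational(1, 4), Pow(-73, -1)), 113), 2) = Pow(Add(Mul(Rational(1, 4), Rational(-1, 73)), 113), 2) = Pow(Add(Rational(-1, 292), 113), 2) = Pow(Rational(32995, 292), 2) = Rational(1088670025, 85264)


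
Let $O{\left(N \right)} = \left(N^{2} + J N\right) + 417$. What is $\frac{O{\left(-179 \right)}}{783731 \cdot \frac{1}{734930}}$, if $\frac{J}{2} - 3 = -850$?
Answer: $\frac{246704242120}{783731} \approx 3.1478 \cdot 10^{5}$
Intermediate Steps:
$J = -1694$ ($J = 6 + 2 \left(-850\right) = 6 - 1700 = -1694$)
$O{\left(N \right)} = 417 + N^{2} - 1694 N$ ($O{\left(N \right)} = \left(N^{2} - 1694 N\right) + 417 = 417 + N^{2} - 1694 N$)
$\frac{O{\left(-179 \right)}}{783731 \cdot \frac{1}{734930}} = \frac{417 + \left(-179\right)^{2} - -303226}{783731 \cdot \frac{1}{734930}} = \frac{417 + 32041 + 303226}{783731 \cdot \frac{1}{734930}} = \frac{335684}{\frac{783731}{734930}} = 335684 \cdot \frac{734930}{783731} = \frac{246704242120}{783731}$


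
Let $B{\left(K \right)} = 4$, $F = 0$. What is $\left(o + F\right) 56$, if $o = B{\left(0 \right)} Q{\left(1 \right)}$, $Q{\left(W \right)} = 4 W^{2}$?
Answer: $896$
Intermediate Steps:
$o = 16$ ($o = 4 \cdot 4 \cdot 1^{2} = 4 \cdot 4 \cdot 1 = 4 \cdot 4 = 16$)
$\left(o + F\right) 56 = \left(16 + 0\right) 56 = 16 \cdot 56 = 896$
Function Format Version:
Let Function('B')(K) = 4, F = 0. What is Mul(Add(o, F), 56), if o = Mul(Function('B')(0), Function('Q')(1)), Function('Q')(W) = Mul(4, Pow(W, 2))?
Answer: 896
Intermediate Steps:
o = 16 (o = Mul(4, Mul(4, Pow(1, 2))) = Mul(4, Mul(4, 1)) = Mul(4, 4) = 16)
Mul(Add(o, F), 56) = Mul(Add(16, 0), 56) = Mul(16, 56) = 896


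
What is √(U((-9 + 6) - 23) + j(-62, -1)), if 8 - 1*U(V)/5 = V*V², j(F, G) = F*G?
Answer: √87982 ≈ 296.62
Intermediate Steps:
U(V) = 40 - 5*V³ (U(V) = 40 - 5*V*V² = 40 - 5*V³)
√(U((-9 + 6) - 23) + j(-62, -1)) = √((40 - 5*((-9 + 6) - 23)³) - 62*(-1)) = √((40 - 5*(-3 - 23)³) + 62) = √((40 - 5*(-26)³) + 62) = √((40 - 5*(-17576)) + 62) = √((40 + 87880) + 62) = √(87920 + 62) = √87982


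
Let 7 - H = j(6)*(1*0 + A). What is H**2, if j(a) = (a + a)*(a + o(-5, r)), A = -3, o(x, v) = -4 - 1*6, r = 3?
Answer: 18769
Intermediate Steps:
o(x, v) = -10 (o(x, v) = -4 - 6 = -10)
j(a) = 2*a*(-10 + a) (j(a) = (a + a)*(a - 10) = (2*a)*(-10 + a) = 2*a*(-10 + a))
H = -137 (H = 7 - 2*6*(-10 + 6)*(1*0 - 3) = 7 - 2*6*(-4)*(0 - 3) = 7 - (-48)*(-3) = 7 - 1*144 = 7 - 144 = -137)
H**2 = (-137)**2 = 18769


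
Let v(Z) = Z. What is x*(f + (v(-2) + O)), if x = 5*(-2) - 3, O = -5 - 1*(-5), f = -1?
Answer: 39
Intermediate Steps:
O = 0 (O = -5 + 5 = 0)
x = -13 (x = -10 - 3 = -13)
x*(f + (v(-2) + O)) = -13*(-1 + (-2 + 0)) = -13*(-1 - 2) = -13*(-3) = 39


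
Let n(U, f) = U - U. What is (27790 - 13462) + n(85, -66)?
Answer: 14328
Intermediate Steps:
n(U, f) = 0
(27790 - 13462) + n(85, -66) = (27790 - 13462) + 0 = 14328 + 0 = 14328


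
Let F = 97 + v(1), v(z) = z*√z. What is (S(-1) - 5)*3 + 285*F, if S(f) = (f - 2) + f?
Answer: 27903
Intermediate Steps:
v(z) = z^(3/2)
S(f) = -2 + 2*f (S(f) = (-2 + f) + f = -2 + 2*f)
F = 98 (F = 97 + 1^(3/2) = 97 + 1 = 98)
(S(-1) - 5)*3 + 285*F = ((-2 + 2*(-1)) - 5)*3 + 285*98 = ((-2 - 2) - 5)*3 + 27930 = (-4 - 5)*3 + 27930 = -9*3 + 27930 = -27 + 27930 = 27903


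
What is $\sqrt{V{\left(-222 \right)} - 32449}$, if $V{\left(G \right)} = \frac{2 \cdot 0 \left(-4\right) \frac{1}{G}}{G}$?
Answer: $i \sqrt{32449} \approx 180.14 i$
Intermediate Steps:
$V{\left(G \right)} = 0$ ($V{\left(G \right)} = \frac{0 \left(-4\right) \frac{1}{G}}{G} = \frac{0 \frac{1}{G}}{G} = \frac{0}{G} = 0$)
$\sqrt{V{\left(-222 \right)} - 32449} = \sqrt{0 - 32449} = \sqrt{-32449} = i \sqrt{32449}$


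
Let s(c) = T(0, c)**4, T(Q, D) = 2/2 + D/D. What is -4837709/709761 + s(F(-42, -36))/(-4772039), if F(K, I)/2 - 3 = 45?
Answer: -23085747374827/3387007172679 ≈ -6.8160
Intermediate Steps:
F(K, I) = 96 (F(K, I) = 6 + 2*45 = 6 + 90 = 96)
T(Q, D) = 2 (T(Q, D) = 2*(1/2) + 1 = 1 + 1 = 2)
s(c) = 16 (s(c) = 2**4 = 16)
-4837709/709761 + s(F(-42, -36))/(-4772039) = -4837709/709761 + 16/(-4772039) = -4837709*1/709761 + 16*(-1/4772039) = -4837709/709761 - 16/4772039 = -23085747374827/3387007172679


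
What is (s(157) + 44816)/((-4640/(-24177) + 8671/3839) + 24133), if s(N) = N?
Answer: 4174191616419/2240143985626 ≈ 1.8634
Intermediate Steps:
(s(157) + 44816)/((-4640/(-24177) + 8671/3839) + 24133) = (157 + 44816)/((-4640/(-24177) + 8671/3839) + 24133) = 44973/((-4640*(-1/24177) + 8671*(1/3839)) + 24133) = 44973/((4640/24177 + 8671/3839) + 24133) = 44973/(227451727/92815503 + 24133) = 44973/(2240143985626/92815503) = 44973*(92815503/2240143985626) = 4174191616419/2240143985626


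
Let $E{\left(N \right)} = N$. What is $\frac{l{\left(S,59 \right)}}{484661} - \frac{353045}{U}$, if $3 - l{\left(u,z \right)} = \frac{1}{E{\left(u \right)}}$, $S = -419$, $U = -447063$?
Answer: $\frac{71694455215409}{90786406269417} \approx 0.7897$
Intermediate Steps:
$l{\left(u,z \right)} = 3 - \frac{1}{u}$
$\frac{l{\left(S,59 \right)}}{484661} - \frac{353045}{U} = \frac{3 - \frac{1}{-419}}{484661} - \frac{353045}{-447063} = \left(3 - - \frac{1}{419}\right) \frac{1}{484661} - - \frac{353045}{447063} = \left(3 + \frac{1}{419}\right) \frac{1}{484661} + \frac{353045}{447063} = \frac{1258}{419} \cdot \frac{1}{484661} + \frac{353045}{447063} = \frac{1258}{203072959} + \frac{353045}{447063} = \frac{71694455215409}{90786406269417}$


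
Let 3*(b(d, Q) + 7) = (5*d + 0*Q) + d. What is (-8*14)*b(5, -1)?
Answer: -336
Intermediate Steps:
b(d, Q) = -7 + 2*d (b(d, Q) = -7 + ((5*d + 0*Q) + d)/3 = -7 + ((5*d + 0) + d)/3 = -7 + (5*d + d)/3 = -7 + (6*d)/3 = -7 + 2*d)
(-8*14)*b(5, -1) = (-8*14)*(-7 + 2*5) = -112*(-7 + 10) = -112*3 = -336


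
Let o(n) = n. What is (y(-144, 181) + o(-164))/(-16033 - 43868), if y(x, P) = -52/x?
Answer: 5891/2156436 ≈ 0.0027318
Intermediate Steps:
(y(-144, 181) + o(-164))/(-16033 - 43868) = (-52/(-144) - 164)/(-16033 - 43868) = (-52*(-1/144) - 164)/(-59901) = (13/36 - 164)*(-1/59901) = -5891/36*(-1/59901) = 5891/2156436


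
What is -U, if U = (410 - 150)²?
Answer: -67600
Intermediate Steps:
U = 67600 (U = 260² = 67600)
-U = -1*67600 = -67600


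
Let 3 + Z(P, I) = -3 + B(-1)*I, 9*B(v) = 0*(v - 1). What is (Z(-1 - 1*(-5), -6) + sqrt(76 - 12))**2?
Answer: 4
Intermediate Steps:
B(v) = 0 (B(v) = (0*(v - 1))/9 = (0*(-1 + v))/9 = (1/9)*0 = 0)
Z(P, I) = -6 (Z(P, I) = -3 + (-3 + 0*I) = -3 + (-3 + 0) = -3 - 3 = -6)
(Z(-1 - 1*(-5), -6) + sqrt(76 - 12))**2 = (-6 + sqrt(76 - 12))**2 = (-6 + sqrt(64))**2 = (-6 + 8)**2 = 2**2 = 4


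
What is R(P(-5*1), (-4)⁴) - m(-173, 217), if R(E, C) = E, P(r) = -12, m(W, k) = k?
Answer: -229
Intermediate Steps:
R(P(-5*1), (-4)⁴) - m(-173, 217) = -12 - 1*217 = -12 - 217 = -229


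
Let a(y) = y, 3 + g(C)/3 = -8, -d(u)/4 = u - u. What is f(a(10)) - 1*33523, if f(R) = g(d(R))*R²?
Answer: -36823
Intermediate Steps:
d(u) = 0 (d(u) = -4*(u - u) = -4*0 = 0)
g(C) = -33 (g(C) = -9 + 3*(-8) = -9 - 24 = -33)
f(R) = -33*R²
f(a(10)) - 1*33523 = -33*10² - 1*33523 = -33*100 - 33523 = -3300 - 33523 = -36823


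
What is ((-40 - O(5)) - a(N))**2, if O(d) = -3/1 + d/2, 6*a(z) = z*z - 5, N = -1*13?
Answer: 160801/36 ≈ 4466.7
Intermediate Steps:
N = -13
a(z) = -5/6 + z**2/6 (a(z) = (z*z - 5)/6 = (z**2 - 5)/6 = (-5 + z**2)/6 = -5/6 + z**2/6)
O(d) = -3 + d/2 (O(d) = -3*1 + d*(1/2) = -3 + d/2)
((-40 - O(5)) - a(N))**2 = ((-40 - (-3 + (1/2)*5)) - (-5/6 + (1/6)*(-13)**2))**2 = ((-40 - (-3 + 5/2)) - (-5/6 + (1/6)*169))**2 = ((-40 - 1*(-1/2)) - (-5/6 + 169/6))**2 = ((-40 + 1/2) - 1*82/3)**2 = (-79/2 - 82/3)**2 = (-401/6)**2 = 160801/36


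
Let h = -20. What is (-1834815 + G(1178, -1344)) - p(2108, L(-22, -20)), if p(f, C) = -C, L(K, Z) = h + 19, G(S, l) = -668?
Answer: -1835484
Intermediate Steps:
L(K, Z) = -1 (L(K, Z) = -20 + 19 = -1)
(-1834815 + G(1178, -1344)) - p(2108, L(-22, -20)) = (-1834815 - 668) - (-1)*(-1) = -1835483 - 1*1 = -1835483 - 1 = -1835484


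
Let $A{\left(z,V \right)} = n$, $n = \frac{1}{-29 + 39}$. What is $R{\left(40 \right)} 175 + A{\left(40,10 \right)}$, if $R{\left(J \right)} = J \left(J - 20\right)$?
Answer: $\frac{1400001}{10} \approx 1.4 \cdot 10^{5}$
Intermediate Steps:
$n = \frac{1}{10} \approx 0.1$
$A{\left(z,V \right)} = \frac{1}{10}$
$R{\left(J \right)} = J \left(-20 + J\right)$
$R{\left(40 \right)} 175 + A{\left(40,10 \right)} = 40 \left(-20 + 40\right) 175 + \frac{1}{10} = 40 \cdot 20 \cdot 175 + \frac{1}{10} = 800 \cdot 175 + \frac{1}{10} = 140000 + \frac{1}{10} = \frac{1400001}{10}$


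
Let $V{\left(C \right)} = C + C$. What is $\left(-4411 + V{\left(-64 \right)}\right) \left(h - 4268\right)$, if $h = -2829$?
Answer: $32213283$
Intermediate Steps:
$V{\left(C \right)} = 2 C$
$\left(-4411 + V{\left(-64 \right)}\right) \left(h - 4268\right) = \left(-4411 + 2 \left(-64\right)\right) \left(-2829 - 4268\right) = \left(-4411 - 128\right) \left(-7097\right) = \left(-4539\right) \left(-7097\right) = 32213283$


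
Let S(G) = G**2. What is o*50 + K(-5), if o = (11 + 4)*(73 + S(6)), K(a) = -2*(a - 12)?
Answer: 81784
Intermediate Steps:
K(a) = 24 - 2*a (K(a) = -2*(-12 + a) = 24 - 2*a)
o = 1635 (o = (11 + 4)*(73 + 6**2) = 15*(73 + 36) = 15*109 = 1635)
o*50 + K(-5) = 1635*50 + (24 - 2*(-5)) = 81750 + (24 + 10) = 81750 + 34 = 81784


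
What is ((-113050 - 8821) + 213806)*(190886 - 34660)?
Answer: 14362637310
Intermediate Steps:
((-113050 - 8821) + 213806)*(190886 - 34660) = (-121871 + 213806)*156226 = 91935*156226 = 14362637310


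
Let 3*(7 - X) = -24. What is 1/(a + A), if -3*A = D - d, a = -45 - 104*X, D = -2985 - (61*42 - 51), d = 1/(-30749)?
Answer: 92247/20940068 ≈ 0.0044053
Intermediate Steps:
X = 15 (X = 7 - ⅓*(-24) = 7 + 8 = 15)
d = -1/30749 ≈ -3.2521e-5
D = -5496 (D = -2985 - (2562 - 51) = -2985 - 1*2511 = -2985 - 2511 = -5496)
a = -1605 (a = -45 - 104*15 = -45 - 1560 = -1605)
A = 168996503/92247 (A = -(-5496 - 1*(-1/30749))/3 = -(-5496 + 1/30749)/3 = -⅓*(-168996503/30749) = 168996503/92247 ≈ 1832.0)
1/(a + A) = 1/(-1605 + 168996503/92247) = 1/(20940068/92247) = 92247/20940068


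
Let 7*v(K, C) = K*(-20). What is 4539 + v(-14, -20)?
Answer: 4579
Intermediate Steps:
v(K, C) = -20*K/7 (v(K, C) = (K*(-20))/7 = (-20*K)/7 = -20*K/7)
4539 + v(-14, -20) = 4539 - 20/7*(-14) = 4539 + 40 = 4579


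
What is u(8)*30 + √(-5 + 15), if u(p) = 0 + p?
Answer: 240 + √10 ≈ 243.16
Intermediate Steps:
u(p) = p
u(8)*30 + √(-5 + 15) = 8*30 + √(-5 + 15) = 240 + √10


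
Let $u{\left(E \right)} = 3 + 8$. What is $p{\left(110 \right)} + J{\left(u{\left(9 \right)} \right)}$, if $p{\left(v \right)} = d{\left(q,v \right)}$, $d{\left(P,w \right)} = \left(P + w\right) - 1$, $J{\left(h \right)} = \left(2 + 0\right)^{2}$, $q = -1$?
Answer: $112$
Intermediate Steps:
$u{\left(E \right)} = 11$
$J{\left(h \right)} = 4$ ($J{\left(h \right)} = 2^{2} = 4$)
$d{\left(P,w \right)} = -1 + P + w$
$p{\left(v \right)} = -2 + v$ ($p{\left(v \right)} = -1 - 1 + v = -2 + v$)
$p{\left(110 \right)} + J{\left(u{\left(9 \right)} \right)} = \left(-2 + 110\right) + 4 = 108 + 4 = 112$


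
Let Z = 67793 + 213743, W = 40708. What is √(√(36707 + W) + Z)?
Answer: √(281536 + √77415) ≈ 530.86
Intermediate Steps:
Z = 281536
√(√(36707 + W) + Z) = √(√(36707 + 40708) + 281536) = √(√77415 + 281536) = √(281536 + √77415)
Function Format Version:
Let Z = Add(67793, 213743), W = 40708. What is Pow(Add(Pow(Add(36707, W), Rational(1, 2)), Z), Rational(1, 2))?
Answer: Pow(Add(281536, Pow(77415, Rational(1, 2))), Rational(1, 2)) ≈ 530.86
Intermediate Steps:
Z = 281536
Pow(Add(Pow(Add(36707, W), Rational(1, 2)), Z), Rational(1, 2)) = Pow(Add(Pow(Add(36707, 40708), Rational(1, 2)), 281536), Rational(1, 2)) = Pow(Add(Pow(77415, Rational(1, 2)), 281536), Rational(1, 2)) = Pow(Add(281536, Pow(77415, Rational(1, 2))), Rational(1, 2))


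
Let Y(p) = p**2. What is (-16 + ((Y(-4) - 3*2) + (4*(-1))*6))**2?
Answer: 900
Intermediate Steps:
(-16 + ((Y(-4) - 3*2) + (4*(-1))*6))**2 = (-16 + (((-4)**2 - 3*2) + (4*(-1))*6))**2 = (-16 + ((16 - 6) - 4*6))**2 = (-16 + (10 - 24))**2 = (-16 - 14)**2 = (-30)**2 = 900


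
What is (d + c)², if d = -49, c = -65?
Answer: 12996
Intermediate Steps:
(d + c)² = (-49 - 65)² = (-114)² = 12996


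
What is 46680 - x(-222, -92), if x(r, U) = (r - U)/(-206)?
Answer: 4807975/103 ≈ 46679.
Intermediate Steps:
x(r, U) = -r/206 + U/206 (x(r, U) = (r - U)*(-1/206) = -r/206 + U/206)
46680 - x(-222, -92) = 46680 - (-1/206*(-222) + (1/206)*(-92)) = 46680 - (111/103 - 46/103) = 46680 - 1*65/103 = 46680 - 65/103 = 4807975/103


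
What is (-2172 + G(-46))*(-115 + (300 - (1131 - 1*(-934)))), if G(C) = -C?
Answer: 3996880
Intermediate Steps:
(-2172 + G(-46))*(-115 + (300 - (1131 - 1*(-934)))) = (-2172 - 1*(-46))*(-115 + (300 - (1131 - 1*(-934)))) = (-2172 + 46)*(-115 + (300 - (1131 + 934))) = -2126*(-115 + (300 - 1*2065)) = -2126*(-115 + (300 - 2065)) = -2126*(-115 - 1765) = -2126*(-1880) = 3996880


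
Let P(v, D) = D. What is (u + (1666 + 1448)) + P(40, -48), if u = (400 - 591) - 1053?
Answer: 1822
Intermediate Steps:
u = -1244 (u = -191 - 1053 = -1244)
(u + (1666 + 1448)) + P(40, -48) = (-1244 + (1666 + 1448)) - 48 = (-1244 + 3114) - 48 = 1870 - 48 = 1822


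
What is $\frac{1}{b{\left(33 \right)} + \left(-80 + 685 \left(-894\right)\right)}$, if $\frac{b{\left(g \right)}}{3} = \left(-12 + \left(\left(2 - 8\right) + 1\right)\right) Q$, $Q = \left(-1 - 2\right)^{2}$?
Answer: $- \frac{1}{612929} \approx -1.6315 \cdot 10^{-6}$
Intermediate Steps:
$Q = 9$ ($Q = \left(-3\right)^{2} = 9$)
$b{\left(g \right)} = -459$ ($b{\left(g \right)} = 3 \left(-12 + \left(\left(2 - 8\right) + 1\right)\right) 9 = 3 \left(-12 + \left(-6 + 1\right)\right) 9 = 3 \left(-12 - 5\right) 9 = 3 \left(\left(-17\right) 9\right) = 3 \left(-153\right) = -459$)
$\frac{1}{b{\left(33 \right)} + \left(-80 + 685 \left(-894\right)\right)} = \frac{1}{-459 + \left(-80 + 685 \left(-894\right)\right)} = \frac{1}{-459 - 612470} = \frac{1}{-612929} = - \frac{1}{612929}$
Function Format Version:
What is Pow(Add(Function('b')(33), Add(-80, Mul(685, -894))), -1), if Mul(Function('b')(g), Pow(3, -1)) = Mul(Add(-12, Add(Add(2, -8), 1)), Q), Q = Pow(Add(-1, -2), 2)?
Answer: Rational(-1, 612929) ≈ -1.6315e-6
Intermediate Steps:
Q = 9 (Q = Pow(-3, 2) = 9)
Function('b')(g) = -459 (Function('b')(g) = Mul(3, Mul(Add(-12, Add(Add(2, -8), 1)), 9)) = Mul(3, Mul(Add(-12, Add(-6, 1)), 9)) = Mul(3, Mul(Add(-12, -5), 9)) = Mul(3, Mul(-17, 9)) = Mul(3, -153) = -459)
Pow(Add(Function('b')(33), Add(-80, Mul(685, -894))), -1) = Pow(Add(-459, Add(-80, Mul(685, -894))), -1) = Pow(Add(-459, Add(-80, -612390)), -1) = Pow(Add(-459, -612470), -1) = Pow(-612929, -1) = Rational(-1, 612929)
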